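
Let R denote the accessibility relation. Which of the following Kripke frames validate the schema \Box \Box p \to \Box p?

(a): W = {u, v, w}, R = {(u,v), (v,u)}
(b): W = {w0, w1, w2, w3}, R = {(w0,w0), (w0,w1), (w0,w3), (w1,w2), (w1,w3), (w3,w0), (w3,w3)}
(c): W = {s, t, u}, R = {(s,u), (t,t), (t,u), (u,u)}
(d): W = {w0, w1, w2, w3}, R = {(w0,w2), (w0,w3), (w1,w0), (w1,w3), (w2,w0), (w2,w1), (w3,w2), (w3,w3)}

(c)

The schema corresponds to density: \forall x \forall y (Rxy \to \exists z (Rxz \wedge Rzy)).
(a): fails — Ruv but no z with Ruz and Rzv.
(b): fails — Rw1w2 but no z with Rw1z and Rzw2.
(c): ✓.
(d): fails — Rw1w0 but no z with Rw1z and Rzw0.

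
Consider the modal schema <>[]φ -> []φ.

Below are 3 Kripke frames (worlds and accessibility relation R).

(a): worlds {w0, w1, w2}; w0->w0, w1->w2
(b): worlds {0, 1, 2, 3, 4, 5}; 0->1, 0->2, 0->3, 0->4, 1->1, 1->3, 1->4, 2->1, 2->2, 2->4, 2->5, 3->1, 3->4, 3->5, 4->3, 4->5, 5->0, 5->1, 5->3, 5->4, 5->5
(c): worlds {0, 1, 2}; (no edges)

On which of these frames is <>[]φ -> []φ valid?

Frame correspondent (Sahlqvist): forall x forall y forall z (Rxy & Rxz -> Ryz) — i.e. the Euclidean property.
(a): fails — Rw1w2 and Rw1w2 but not Rw2w2.
(b): fails — R01 and R02 but not R12.
(c): holds.
Valid on: (c).

(c)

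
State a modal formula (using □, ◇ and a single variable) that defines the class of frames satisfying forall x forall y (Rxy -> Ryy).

This is shift-reflexivity; the standard corresponding axiom is T□: □(□s → s).
Suppose □(□s→s) is valid. Take Rxy and set V(s)={w : Ryw}. Then at y, □s holds; since □(□s→s) at x, □s→s at y, so s at y, i.e. Ryy.

□(□s → s)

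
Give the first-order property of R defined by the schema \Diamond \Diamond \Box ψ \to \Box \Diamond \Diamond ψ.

This is a Sahlqvist (Geach-type) schema ◇^2□^1ψ → □^1◇^2ψ.
First-order correspondent: \forall x \forall y \forall z ((x R^2 y \wedge xRz) \to \exists w (yRw \wedge z R^2 w)).

\forall x \forall y \forall z ((x R^2 y \wedge xRz) \to \exists w (yRw \wedge z R^2 w))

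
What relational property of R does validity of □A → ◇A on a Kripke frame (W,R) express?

seriality

Suppose □A→◇A is valid. At any x set V(A)=W. Then □A at x, so ◇A at x, so x has a successor.
Conversely, on a frame with seriality the schema holds at every world under every valuation.
So the correspondent is seriality.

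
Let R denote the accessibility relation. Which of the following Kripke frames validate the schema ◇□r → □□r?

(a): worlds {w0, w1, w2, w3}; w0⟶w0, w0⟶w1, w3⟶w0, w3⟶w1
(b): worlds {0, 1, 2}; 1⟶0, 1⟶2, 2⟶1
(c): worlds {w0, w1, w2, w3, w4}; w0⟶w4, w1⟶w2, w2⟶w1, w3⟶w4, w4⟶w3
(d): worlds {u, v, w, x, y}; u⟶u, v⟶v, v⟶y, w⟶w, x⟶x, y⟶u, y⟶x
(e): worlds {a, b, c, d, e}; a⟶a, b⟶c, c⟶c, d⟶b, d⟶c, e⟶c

Frame correspondent (Sahlqvist): ∀x ∀y ∀z ((xRy ∧ xR²z) → ∃w (yRw ∧ z = w)) — i.e. a generalized confluence (Geach) condition.
(a): fails — w0Rw1, w0R²w0 but no w with w1Rw and w0=w.
(b): fails — 1R0, 1R²1 but no w with 0Rw and 1=w.
(c): satisfies the condition.
(d): fails — vRv, vR²u but no t with vRt and u=t.
(e): satisfies the condition.
Valid on: (c), (e).

(c), (e)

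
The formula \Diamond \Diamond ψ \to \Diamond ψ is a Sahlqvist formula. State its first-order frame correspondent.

Replacing ψ by ¬ψ and contraposing gives the equivalent schema □ψ → □□ψ.
Suppose □ψ→□□ψ is valid. Take Rxy, Ryz and set V(ψ)={w : Rxw}. Then □ψ at x, so □□ψ at x, so □ψ at y, so ψ at z, i.e. Rxz.

Transitivity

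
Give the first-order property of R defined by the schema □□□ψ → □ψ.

∀x ∀z (xRz → ∃w (xR³w ∧ z = w))

This is a Sahlqvist (Geach-type) schema ◇^0□^3ψ → □^1◇^0ψ.
Minimal-valuation argument: fix x; take any y with xR^0y and any z with xR^1z. Set V(ψ) to the set of worlds R-reachable from y in exactly 3 steps. Then □^3ψ holds at y, so the antecedent holds at x; validity forces ◇^0ψ at z, giving a w with zR^0w and yR^3w.
First-order correspondent: ∀x ∀z (xRz → ∃w (xR³w ∧ z = w)).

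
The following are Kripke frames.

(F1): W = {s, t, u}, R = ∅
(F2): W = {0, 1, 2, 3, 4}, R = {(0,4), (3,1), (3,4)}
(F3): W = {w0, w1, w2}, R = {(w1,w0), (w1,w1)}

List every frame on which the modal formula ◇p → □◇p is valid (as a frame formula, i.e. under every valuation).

Frame correspondent (Sahlqvist): ∀x ∀y ∀z (Rxy ∧ Rxz → Ryz) — i.e. the Euclidean property.
(F1): holds.
(F2): fails — R04 and R04 but not R44.
(F3): fails — Rw1w0 and Rw1w1 but not Rw0w1.

(F1)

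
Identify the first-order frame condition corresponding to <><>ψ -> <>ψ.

This is frame-equivalent to □ψ → □□ψ (substitute ¬ψ for ψ and contrapose).
Suppose □ψ→□□ψ is valid. Take Rxy, Ryz and set V(ψ)={w : Rxw}. Then □ψ at x, so □□ψ at x, so □ψ at y, so ψ at z, i.e. Rxz.

Transitivity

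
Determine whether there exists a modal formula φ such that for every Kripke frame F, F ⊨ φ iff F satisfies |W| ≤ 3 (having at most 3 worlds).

Not modally definable

Modal frame validity is preserved under disjoint unions.
Any modal formula valid on each of 4 disjoint one-world frames is valid on their disjoint union (validity is preserved under disjoint unions). Each one-world frame has |W|=1≤3, but the union has |W|=4.
So the class is not modally definable.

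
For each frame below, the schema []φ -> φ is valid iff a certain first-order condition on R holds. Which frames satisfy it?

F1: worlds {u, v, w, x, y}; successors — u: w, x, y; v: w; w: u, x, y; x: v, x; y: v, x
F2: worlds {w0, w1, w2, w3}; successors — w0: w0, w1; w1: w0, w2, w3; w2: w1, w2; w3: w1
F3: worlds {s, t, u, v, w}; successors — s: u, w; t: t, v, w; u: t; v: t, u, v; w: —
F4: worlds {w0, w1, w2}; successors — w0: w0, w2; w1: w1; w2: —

This is the axiom for reflexivity; its first-order frame correspondent is forall x Rxx.
F1: fails — world u does not see itself.
F2: fails — world w1 does not see itself.
F3: fails — world s does not see itself.
F4: fails — world w2 does not see itself.
Valid on no frame.

none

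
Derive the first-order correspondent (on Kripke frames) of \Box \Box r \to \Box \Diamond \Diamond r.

\forall x \forall z (xRz \to \exists w (x R^2 w \wedge z R^2 w))

This is a Sahlqvist (Geach-type) schema ◇^0□^2r → □^1◇^2r.
Minimal-valuation argument: fix x; take any y with xR^0y and any z with xR^1z. Set V(r) to the set of worlds R-reachable from y in exactly 2 steps. Then □^2r holds at y, so the antecedent holds at x; validity forces ◇^2r at z, giving a w with zR^2w and yR^2w.
First-order correspondent: \forall x \forall z (xRz \to \exists w (x R^2 w \wedge z R^2 w)).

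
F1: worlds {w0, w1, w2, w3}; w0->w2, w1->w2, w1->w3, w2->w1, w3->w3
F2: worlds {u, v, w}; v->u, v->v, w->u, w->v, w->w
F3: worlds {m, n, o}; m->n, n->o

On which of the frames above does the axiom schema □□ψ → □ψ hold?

F2

Frame correspondent (Sahlqvist): ∀x ∀y (Rxy → ∃z (Rxz ∧ Rzy)) — i.e. density.
F1: fails — Rw1w2 but no z with Rw1z and Rzw2.
F2: ✓.
F3: fails — Rno but no z with Rnz and Rzo.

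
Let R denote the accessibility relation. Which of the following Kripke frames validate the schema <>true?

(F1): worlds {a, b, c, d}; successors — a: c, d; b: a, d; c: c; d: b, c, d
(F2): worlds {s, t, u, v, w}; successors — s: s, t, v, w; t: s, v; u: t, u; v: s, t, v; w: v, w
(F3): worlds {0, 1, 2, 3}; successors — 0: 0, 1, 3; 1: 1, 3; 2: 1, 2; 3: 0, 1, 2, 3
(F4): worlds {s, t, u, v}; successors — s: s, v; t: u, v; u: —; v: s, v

(F1), (F2), (F3)

This is the axiom for seriality; its first-order frame correspondent is forall x exists y Rxy.
(F1): satisfies the condition.
(F2): satisfies the condition.
(F3): satisfies the condition.
(F4): fails — world u has no successor.
Valid on: (F1), (F2), (F3).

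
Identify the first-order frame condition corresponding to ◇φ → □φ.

partial functionality: ∀x ∀y ∀z (Rxy ∧ Rxz → y = z)

This is the CD axiom.
It corresponds to partial functionality: ∀x ∀y ∀z (Rxy ∧ Rxz → y = z).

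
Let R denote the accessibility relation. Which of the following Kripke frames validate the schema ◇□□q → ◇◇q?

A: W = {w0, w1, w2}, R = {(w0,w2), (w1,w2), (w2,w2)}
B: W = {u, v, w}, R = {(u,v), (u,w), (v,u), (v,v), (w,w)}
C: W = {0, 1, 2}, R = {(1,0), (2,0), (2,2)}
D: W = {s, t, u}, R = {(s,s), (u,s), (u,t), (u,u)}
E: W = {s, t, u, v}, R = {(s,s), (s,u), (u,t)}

A, B

This is the axiom for a generalized confluence (Geach) condition; its first-order frame correspondent is ∀x ∀y (xRy → ∃w (yR²w ∧ xR²w)).
A: condition met.
B: condition met.
C: fails — 1R0 but no w with 0R²w and 1R²w.
D: fails — uRt but no w with tR²w and uR²w.
E: fails — sRu but no w with uR²w and sR²w.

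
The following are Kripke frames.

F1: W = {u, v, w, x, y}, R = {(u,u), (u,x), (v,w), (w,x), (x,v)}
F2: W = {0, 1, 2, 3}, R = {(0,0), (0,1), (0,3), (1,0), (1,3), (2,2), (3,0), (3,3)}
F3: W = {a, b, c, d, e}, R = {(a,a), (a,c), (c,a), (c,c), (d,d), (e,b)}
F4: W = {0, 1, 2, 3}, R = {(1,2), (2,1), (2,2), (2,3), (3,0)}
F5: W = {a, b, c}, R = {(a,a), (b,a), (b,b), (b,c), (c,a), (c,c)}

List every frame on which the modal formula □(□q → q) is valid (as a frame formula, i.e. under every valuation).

F5

Frame correspondent (Sahlqvist): ∀x ∀y (Rxy → Ryy) — i.e. shift-reflexivity.
F1: fails — Rwx but not Rxx.
F2: fails — R01 but not R11.
F3: fails — Reb but not Rbb.
F4: fails — R23 but not R33.
F5: ✓.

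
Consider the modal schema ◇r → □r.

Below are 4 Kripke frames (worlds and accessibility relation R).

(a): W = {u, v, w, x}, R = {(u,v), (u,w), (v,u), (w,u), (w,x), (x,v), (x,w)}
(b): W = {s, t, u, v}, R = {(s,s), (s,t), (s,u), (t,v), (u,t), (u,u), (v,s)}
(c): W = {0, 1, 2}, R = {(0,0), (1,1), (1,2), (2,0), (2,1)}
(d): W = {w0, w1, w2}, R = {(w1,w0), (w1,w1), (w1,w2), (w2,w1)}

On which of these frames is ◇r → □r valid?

none

This is the axiom for partial functionality; its first-order frame correspondent is ∀x ∀y ∀z (Rxy ∧ Rxz → y = z).
(a): fails — u sees both v and w.
(b): fails — s sees both s and t.
(c): fails — 1 sees both 1 and 2.
(d): fails — w1 sees both w0 and w1.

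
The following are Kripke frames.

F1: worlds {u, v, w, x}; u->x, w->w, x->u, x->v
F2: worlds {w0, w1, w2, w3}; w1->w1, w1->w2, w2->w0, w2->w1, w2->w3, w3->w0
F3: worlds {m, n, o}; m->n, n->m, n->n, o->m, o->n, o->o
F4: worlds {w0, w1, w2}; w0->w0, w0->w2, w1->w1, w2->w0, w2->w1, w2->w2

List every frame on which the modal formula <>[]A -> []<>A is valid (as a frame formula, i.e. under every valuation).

The schema corresponds to convergence: forall x forall y forall z (Rxy & Rxz -> exists w (Ryw & Rzw)).
F1: fails — Rxu and Rxv but u and v have no common successor.
F2: fails — Rw2w1 and Rw2w0 but w1 and w0 have no common successor.
F3: condition met.
F4: fails — Rw2w1 and Rw2w0 but w1 and w0 have no common successor.

F3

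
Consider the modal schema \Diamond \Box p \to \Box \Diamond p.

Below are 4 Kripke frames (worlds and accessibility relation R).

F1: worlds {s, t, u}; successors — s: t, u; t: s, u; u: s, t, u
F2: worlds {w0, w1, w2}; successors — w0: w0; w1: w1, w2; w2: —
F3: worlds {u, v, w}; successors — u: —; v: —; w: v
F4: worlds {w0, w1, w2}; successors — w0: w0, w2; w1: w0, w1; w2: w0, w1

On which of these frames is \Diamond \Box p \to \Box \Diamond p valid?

The schema corresponds to convergence: \forall x \forall y \forall z (Rxy \wedge Rxz \to \exists w (Ryw \wedge Rzw)).
F1: ✓.
F2: fails — Rw1w2 and Rw1w2 but w2 and w2 have no common successor.
F3: fails — Rwv and Rwv but v and v have no common successor.
F4: ✓.

F1, F4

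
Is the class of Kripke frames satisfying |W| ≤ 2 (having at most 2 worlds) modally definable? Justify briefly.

Any modally definable frame class is closed under disjoint unions.
Any modal formula valid on each of 3 disjoint one-world frames is valid on their disjoint union (validity is preserved under disjoint unions). Each one-world frame has |W|=1≤2, but the union has |W|=3.
So no modal formula (or set of formulas) defines exactly the |W|≤2 frames.

No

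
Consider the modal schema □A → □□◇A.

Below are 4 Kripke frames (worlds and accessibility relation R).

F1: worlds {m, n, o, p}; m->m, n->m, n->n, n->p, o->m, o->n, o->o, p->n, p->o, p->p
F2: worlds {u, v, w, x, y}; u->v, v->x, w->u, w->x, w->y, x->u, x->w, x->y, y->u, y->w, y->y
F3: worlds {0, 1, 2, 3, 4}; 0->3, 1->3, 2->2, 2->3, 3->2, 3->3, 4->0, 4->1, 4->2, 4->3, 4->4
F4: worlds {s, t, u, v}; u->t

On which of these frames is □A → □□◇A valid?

This is the axiom for a generalized confluence (Geach) condition; its first-order frame correspondent is ∀x ∀z (xR²z → ∃w (xRw ∧ zRw)).
F1: fails — pR²m but no w with pRw and mRw.
F2: fails — uR²x but no t with uRt and xRt.
F3: condition met.
F4: condition met.

F3, F4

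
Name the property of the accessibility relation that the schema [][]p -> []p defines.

Density

Suppose □□p→□p is valid. Take Rxy and set V(p)={w : xR²w}. Then □□p at x, so □p at x, so p at y, i.e. ∃z(Rxz∧Rzy).
Conversely, any frame satisfying forall x forall y (Rxy -> exists z (Rxz & Rzy)) validates the schema.
So the correspondent is density.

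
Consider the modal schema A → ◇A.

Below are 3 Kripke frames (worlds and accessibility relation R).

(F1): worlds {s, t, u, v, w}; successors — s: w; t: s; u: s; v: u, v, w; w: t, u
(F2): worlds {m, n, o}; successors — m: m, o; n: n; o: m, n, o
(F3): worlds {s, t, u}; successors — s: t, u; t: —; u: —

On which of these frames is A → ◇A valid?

Frame correspondent (Sahlqvist): ∀x Rxx — i.e. reflexivity.
(F1): fails — world s does not see itself.
(F2): condition met.
(F3): fails — world s does not see itself.

(F2)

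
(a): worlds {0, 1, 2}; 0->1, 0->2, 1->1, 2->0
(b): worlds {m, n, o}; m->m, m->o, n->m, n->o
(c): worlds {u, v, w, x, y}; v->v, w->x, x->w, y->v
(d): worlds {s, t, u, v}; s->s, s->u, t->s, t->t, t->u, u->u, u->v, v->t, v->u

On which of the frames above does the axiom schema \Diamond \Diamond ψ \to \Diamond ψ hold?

(b)

This is the axiom for a generalized confluence (Geach) condition; its first-order frame correspondent is \forall x \forall y (x R^2 y \to \exists w (y = w \wedge xRw)).
(a): fails — 0R²0 but no w with 0=w and 0Rw.
(b): holds.
(c): fails — wR²w but no t with w=t and wRt.
(d): fails — sR²v but no w with v=w and sRw.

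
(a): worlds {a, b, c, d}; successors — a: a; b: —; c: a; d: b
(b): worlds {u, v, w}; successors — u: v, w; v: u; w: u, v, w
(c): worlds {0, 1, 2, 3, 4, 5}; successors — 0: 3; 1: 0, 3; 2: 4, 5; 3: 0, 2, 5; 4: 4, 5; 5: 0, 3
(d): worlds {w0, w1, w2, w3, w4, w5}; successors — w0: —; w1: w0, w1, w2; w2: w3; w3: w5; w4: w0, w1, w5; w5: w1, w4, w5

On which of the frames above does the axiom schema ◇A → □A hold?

Frame correspondent (Sahlqvist): ∀x ∀y ∀z (Rxy ∧ Rxz → y = z) — i.e. partial functionality.
(a): holds.
(b): fails — u sees both v and w.
(c): fails — 1 sees both 0 and 3.
(d): fails — w1 sees both w0 and w1.

(a)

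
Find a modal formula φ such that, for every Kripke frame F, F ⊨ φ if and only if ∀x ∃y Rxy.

□p → ◇p

A defining formula is □p → ◇p (the D axiom).
Suppose □p→◇p is valid. At any x set V(p)=W. Then □p at x, so ◇p at x, so x has a successor.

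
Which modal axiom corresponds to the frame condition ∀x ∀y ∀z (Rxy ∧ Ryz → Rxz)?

□s → □□s

A defining formula is □s → □□s (the 4 axiom).
Suppose □s→□□s is valid. Take Rxy, Ryz and set V(s)={w : Rxw}. Then □s at x, so □□s at x, so □s at y, so s at z, i.e. Rxz.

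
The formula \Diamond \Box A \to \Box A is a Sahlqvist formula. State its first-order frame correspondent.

This is a form of the 5 axiom.
It corresponds to the Euclidean property: \forall x \forall y \forall z (Rxy \wedge Rxz \to Ryz).

The Euclidean property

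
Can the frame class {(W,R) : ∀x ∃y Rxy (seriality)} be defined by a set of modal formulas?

Yes — defined by □r → ◇r

Yes: it is seriality, defined by the D schema □r → ◇r.
Suppose □r→◇r is valid. At any x set V(r)=W. Then □r at x, so ◇r at x, so x has a successor.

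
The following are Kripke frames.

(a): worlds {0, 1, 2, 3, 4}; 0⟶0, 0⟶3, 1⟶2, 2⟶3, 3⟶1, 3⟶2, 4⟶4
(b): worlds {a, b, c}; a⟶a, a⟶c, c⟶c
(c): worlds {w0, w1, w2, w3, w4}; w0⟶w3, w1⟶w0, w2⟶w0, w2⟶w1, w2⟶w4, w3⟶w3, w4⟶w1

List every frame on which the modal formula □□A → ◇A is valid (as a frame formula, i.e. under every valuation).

Frame correspondent (Sahlqvist): ∀x ∃w (xR²w ∧ xRw) — i.e. a generalized confluence (Geach) condition.
(a): fails — at 1 but no w with 1R²w and 1Rw.
(b): fails — at b but no w with bR²w and bRw.
(c): fails — at w1 but no w with w1R²w and w1Rw.
Valid on no frame.

none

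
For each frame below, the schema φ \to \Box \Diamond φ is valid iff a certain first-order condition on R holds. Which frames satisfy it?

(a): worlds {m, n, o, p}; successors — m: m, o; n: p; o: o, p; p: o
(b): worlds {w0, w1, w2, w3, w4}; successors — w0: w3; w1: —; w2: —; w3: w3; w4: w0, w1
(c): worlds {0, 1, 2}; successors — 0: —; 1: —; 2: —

(c)

The schema corresponds to symmetry: \forall x \forall y (Rxy \to Ryx).
(a): fails — Rmo but not Rom.
(b): fails — Rw4w0 but not Rw0w4.
(c): condition met.
Valid on: (c).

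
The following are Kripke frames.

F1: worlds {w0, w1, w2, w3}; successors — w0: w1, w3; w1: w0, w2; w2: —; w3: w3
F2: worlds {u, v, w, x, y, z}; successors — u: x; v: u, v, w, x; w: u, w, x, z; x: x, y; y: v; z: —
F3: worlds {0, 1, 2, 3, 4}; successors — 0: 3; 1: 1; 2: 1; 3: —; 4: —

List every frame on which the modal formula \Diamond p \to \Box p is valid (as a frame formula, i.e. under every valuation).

F3

This is the axiom for partial functionality; its first-order frame correspondent is \forall x \forall y \forall z (Rxy \wedge Rxz \to y = z).
F1: fails — w0 sees both w1 and w3.
F2: fails — v sees both u and v.
F3: satisfies the condition.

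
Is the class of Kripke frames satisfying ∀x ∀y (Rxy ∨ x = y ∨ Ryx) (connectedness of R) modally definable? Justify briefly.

If a class were modally definable it would be closed under disjoint unions (Goldblatt–Thomason).
Take 3 disjoint single-world reflexive frames: each is trivially connected, but their disjoint union has 3 worlds with no edge between distinct components, so it is not connected.
So the class is not modally definable.

No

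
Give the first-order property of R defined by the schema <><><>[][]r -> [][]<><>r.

This is a Sahlqvist (Geach-type) schema ◇^3□^2r → □^2◇^2r.
Minimal-valuation argument: fix x; take any y with xR^3y and any z with xR^2z. Set V(r) to the set of worlds R-reachable from y in exactly 2 steps. Then □^2r holds at y, so the antecedent holds at x; validity forces ◇^2r at z, giving a w with zR^2w and yR^2w.
First-order correspondent: forall x forall y forall z ((x R^3 y & x R^2 z) -> exists w (y R^2 w & z R^2 w)).

forall x forall y forall z ((x R^3 y & x R^2 z) -> exists w (y R^2 w & z R^2 w))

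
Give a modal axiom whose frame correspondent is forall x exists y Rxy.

A defining formula is □s → ◇s (the D axiom).
Suppose □s→◇s is valid. At any x set V(s)=W. Then □s at x, so ◇s at x, so x has a successor.

□s → ◇s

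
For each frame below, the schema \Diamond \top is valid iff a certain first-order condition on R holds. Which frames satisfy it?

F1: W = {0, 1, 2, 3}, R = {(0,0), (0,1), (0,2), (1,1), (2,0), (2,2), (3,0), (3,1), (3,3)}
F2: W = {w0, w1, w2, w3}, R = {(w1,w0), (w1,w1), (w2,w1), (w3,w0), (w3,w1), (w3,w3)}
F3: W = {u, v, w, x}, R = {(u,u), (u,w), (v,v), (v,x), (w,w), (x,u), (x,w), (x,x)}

Frame correspondent (Sahlqvist): \forall x \exists y Rxy — i.e. seriality.
F1: ✓.
F2: fails — world w0 has no successor.
F3: ✓.

F1, F3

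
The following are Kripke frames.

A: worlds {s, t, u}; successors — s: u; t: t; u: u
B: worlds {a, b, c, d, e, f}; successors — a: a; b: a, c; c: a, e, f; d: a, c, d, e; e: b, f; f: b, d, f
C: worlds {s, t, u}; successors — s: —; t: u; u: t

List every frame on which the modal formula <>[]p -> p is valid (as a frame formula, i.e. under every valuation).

The schema corresponds to symmetry: forall x forall y (Rxy -> Ryx).
A: fails — Rsu but not Rus.
B: fails — Rbc but not Rcb.
C: holds.

C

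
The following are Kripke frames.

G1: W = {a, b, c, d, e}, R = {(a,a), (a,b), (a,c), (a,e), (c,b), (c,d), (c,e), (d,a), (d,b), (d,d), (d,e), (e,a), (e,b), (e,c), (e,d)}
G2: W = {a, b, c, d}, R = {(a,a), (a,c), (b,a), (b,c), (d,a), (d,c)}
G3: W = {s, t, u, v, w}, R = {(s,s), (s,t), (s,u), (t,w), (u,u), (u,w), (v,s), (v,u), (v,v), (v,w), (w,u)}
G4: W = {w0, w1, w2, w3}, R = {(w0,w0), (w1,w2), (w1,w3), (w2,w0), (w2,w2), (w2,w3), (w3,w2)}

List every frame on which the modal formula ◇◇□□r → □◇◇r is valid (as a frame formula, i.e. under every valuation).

Frame correspondent (Sahlqvist): ∀x ∀y ∀z ((xR²y ∧ xRz) → ∃w (yR²w ∧ zR²w)) — i.e. a generalized confluence (Geach) condition.
G1: fails — aR²a, aRb but no w with aR²w and bR²w.
G2: fails — aR²a, aRc but no w with aR²w and cR²w.
G3: holds.
G4: holds.
Valid on: G3, G4.

G3, G4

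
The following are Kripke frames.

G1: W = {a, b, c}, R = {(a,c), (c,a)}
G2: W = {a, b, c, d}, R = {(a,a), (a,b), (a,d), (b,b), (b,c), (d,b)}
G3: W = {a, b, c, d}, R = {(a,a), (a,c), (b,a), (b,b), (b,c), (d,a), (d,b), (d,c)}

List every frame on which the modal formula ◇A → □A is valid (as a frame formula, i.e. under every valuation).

G1

This is the axiom for partial functionality; its first-order frame correspondent is ∀x ∀y ∀z (Rxy ∧ Rxz → y = z).
G1: ✓.
G2: fails — a sees both a and b.
G3: fails — a sees both a and c.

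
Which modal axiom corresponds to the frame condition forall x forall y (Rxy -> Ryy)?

□(□s → s)

This is shift-reflexivity; the standard corresponding axiom is T□: □(□s → s).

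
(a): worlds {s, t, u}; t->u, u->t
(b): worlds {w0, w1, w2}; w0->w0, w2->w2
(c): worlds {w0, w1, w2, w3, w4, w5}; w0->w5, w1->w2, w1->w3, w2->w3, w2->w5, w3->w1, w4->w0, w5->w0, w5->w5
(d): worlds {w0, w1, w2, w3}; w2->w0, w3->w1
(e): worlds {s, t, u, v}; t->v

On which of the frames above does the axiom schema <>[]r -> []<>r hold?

(a), (b)

The schema corresponds to convergence: forall x forall y forall z (Rxy & Rxz -> exists w (Ryw & Rzw)).
(a): condition met.
(b): condition met.
(c): fails — Rw1w2 and Rw1w3 but w2 and w3 have no common successor.
(d): fails — Rw2w0 and Rw2w0 but w0 and w0 have no common successor.
(e): fails — Rtv and Rtv but v and v have no common successor.
Valid on: (a), (b).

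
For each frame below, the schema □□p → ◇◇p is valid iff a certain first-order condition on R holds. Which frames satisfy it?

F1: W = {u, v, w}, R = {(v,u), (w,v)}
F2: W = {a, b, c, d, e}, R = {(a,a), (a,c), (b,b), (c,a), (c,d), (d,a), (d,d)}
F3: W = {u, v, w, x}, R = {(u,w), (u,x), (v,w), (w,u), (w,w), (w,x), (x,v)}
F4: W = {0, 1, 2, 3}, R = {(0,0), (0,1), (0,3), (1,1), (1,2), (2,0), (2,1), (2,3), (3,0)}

Frame correspondent (Sahlqvist): ∀x ∃w (xR²w ∧ xR²w) — i.e. a generalized confluence (Geach) condition.
F1: fails — at u but no t with uR²t and uR²t.
F2: fails — at e but no w with eR²w and eR²w.
F3: condition met.
F4: condition met.

F3, F4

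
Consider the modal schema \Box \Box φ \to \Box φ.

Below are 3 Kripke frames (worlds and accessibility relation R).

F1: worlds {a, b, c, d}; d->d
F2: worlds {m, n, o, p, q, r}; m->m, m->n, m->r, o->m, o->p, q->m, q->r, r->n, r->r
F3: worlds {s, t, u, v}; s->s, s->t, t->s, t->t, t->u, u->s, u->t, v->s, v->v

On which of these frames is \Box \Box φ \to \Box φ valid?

The schema corresponds to density: \forall x \forall y (Rxy \to \exists z (Rxz \wedge Rzy)).
F1: satisfies the condition.
F2: fails — Rop but no z with Roz and Rzp.
F3: satisfies the condition.
Valid on: F1, F3.

F1, F3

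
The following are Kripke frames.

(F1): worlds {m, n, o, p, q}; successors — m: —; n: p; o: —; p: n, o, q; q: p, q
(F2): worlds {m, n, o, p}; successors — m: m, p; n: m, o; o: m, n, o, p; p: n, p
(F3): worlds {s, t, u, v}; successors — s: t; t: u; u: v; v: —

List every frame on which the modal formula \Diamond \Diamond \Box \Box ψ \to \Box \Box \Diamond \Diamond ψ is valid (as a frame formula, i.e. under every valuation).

(F2)

This is the axiom for a generalized confluence (Geach) condition; its first-order frame correspondent is \forall x \forall y \forall z ((x R^2 y \wedge x R^2 z) \to \exists w (y R^2 w \wedge z R^2 w)).
(F1): fails — nR²n, nR²o but no w with nR²w and oR²w.
(F2): condition met.
(F3): fails — sR²u, sR²u but no w with uR²w and uR²w.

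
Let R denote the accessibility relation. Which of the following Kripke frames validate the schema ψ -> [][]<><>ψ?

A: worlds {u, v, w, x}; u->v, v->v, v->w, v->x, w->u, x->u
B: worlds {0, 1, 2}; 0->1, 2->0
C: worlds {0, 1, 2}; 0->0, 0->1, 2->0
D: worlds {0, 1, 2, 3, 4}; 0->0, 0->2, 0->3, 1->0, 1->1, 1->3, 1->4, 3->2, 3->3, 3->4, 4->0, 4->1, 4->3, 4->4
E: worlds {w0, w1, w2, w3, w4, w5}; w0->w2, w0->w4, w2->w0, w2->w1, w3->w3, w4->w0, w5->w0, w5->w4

none

The schema corresponds to a generalized confluence (Geach) condition: forall x forall z (x R^2 z -> exists w (x = w & z R^2 w)).
A: fails — uR²w but no t with u=t and wR²t.
B: fails — 2R²1 but no w with 2=w and 1R²w.
C: fails — 0R²1 but no w with 0=w and 1R²w.
D: fails — 0R²2 but no w with 0=w and 2R²w.
E: fails — w0R²w1 but no w with w0=w and w1R²w.
Valid on no frame.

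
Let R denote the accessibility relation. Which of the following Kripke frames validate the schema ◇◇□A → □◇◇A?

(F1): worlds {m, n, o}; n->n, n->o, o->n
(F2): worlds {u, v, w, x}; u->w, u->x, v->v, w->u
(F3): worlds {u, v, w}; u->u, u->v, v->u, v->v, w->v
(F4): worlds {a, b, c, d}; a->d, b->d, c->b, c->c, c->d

(F1), (F3)

This is the axiom for a generalized confluence (Geach) condition; its first-order frame correspondent is ∀x ∀y ∀z ((xR²y ∧ xRz) → ∃w (yRw ∧ zR²w)).
(F1): holds.
(F2): fails — uR²u, uRx but no t with uRt and xR²t.
(F3): holds.
(F4): fails — cR²b, cRb but no w with bRw and bR²w.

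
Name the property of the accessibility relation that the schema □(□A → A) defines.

Shift-reflexivity

Suppose □(□A→A) is valid. Take Rxy and set V(A)={w : Ryw}. Then at y, □A holds; since □(□A→A) at x, □A→A at y, so A at y, i.e. Ryy.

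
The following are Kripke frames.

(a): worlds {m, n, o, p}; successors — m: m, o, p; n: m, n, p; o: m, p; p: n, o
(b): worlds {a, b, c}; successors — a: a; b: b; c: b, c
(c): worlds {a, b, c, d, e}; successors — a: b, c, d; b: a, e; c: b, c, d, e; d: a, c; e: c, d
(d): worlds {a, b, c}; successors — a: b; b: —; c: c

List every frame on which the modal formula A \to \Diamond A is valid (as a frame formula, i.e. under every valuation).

Frame correspondent (Sahlqvist): \forall x Rxx — i.e. reflexivity.
(a): fails — world o does not see itself.
(b): ✓.
(c): fails — world a does not see itself.
(d): fails — world a does not see itself.

(b)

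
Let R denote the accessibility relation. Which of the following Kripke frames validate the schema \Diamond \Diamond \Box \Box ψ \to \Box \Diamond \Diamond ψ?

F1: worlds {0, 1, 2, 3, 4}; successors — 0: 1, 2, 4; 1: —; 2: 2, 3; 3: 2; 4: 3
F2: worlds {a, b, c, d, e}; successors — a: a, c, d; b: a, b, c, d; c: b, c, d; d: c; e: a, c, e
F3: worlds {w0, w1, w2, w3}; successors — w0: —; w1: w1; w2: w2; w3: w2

F2, F3

Frame correspondent (Sahlqvist): \forall x \forall y \forall z ((x R^2 y \wedge xRz) \to \exists w (y R^2 w \wedge z R^2 w)) — i.e. a generalized confluence (Geach) condition.
F1: fails — 0R²2, 0R1 but no w with 2R²w and 1R²w.
F2: condition met.
F3: condition met.
Valid on: F2, F3.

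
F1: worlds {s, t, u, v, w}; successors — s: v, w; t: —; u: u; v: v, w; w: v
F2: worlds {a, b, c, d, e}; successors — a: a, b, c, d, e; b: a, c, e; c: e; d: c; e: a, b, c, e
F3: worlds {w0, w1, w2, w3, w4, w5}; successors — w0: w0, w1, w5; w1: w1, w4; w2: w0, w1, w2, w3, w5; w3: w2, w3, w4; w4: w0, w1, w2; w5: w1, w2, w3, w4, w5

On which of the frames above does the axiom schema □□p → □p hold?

F1, F3

The schema corresponds to density: ∀x ∀y (Rxy → ∃z (Rxz ∧ Rzy)).
F1: ✓.
F2: fails — Rdc but no z with Rdz and Rzc.
F3: ✓.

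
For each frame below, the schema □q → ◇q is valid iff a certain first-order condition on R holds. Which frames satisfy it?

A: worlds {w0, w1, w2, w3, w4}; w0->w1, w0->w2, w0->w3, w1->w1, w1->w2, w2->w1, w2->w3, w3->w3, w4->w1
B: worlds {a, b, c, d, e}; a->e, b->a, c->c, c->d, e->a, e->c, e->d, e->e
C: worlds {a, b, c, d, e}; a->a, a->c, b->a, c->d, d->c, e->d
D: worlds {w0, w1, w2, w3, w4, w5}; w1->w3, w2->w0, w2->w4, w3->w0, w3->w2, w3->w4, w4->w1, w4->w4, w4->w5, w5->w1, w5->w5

A, C

This is the axiom for seriality; its first-order frame correspondent is ∀x ∃y Rxy.
A: ✓.
B: fails — world d has no successor.
C: ✓.
D: fails — world w0 has no successor.
Valid on: A, C.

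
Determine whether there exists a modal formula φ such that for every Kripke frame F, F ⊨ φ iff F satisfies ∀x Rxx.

Yes: it is reflexivity, defined by the T schema □r → r.
Suppose □r→r is valid. At any x set V(r)={w : Rxw}. Then □r holds at x, so r holds at x, i.e. Rxx.

Definable; □r → r defines it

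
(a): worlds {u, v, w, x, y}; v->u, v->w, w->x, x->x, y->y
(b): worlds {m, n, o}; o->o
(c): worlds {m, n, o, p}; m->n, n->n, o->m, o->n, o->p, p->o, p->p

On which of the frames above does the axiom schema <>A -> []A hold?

The schema corresponds to partial functionality: forall x forall y forall z (Rxy & Rxz -> y = z).
(a): fails — v sees both u and w.
(b): condition met.
(c): fails — o sees both m and n.

(b)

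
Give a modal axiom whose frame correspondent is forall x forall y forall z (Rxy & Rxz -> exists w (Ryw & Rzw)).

This is convergence; the standard corresponding axiom is .2: ◇□p → □◇p.
Suppose ◇□p→□◇p is valid. Take Rxy, Rxz and set V(p)={w : Ryw}. Then □p at y so ◇□p at x, so □◇p at x, so ◇p at z, giving w with Rzw and Ryw.

◇□p → □◇p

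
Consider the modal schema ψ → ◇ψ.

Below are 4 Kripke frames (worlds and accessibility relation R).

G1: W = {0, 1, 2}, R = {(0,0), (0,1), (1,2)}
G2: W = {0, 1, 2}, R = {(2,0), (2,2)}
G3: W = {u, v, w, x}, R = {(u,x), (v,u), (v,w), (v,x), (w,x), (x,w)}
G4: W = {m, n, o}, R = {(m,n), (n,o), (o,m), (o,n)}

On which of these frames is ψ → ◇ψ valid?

Frame correspondent (Sahlqvist): ∀x Rxx — i.e. reflexivity.
G1: fails — world 1 does not see itself.
G2: fails — world 0 does not see itself.
G3: fails — world u does not see itself.
G4: fails — world m does not see itself.

none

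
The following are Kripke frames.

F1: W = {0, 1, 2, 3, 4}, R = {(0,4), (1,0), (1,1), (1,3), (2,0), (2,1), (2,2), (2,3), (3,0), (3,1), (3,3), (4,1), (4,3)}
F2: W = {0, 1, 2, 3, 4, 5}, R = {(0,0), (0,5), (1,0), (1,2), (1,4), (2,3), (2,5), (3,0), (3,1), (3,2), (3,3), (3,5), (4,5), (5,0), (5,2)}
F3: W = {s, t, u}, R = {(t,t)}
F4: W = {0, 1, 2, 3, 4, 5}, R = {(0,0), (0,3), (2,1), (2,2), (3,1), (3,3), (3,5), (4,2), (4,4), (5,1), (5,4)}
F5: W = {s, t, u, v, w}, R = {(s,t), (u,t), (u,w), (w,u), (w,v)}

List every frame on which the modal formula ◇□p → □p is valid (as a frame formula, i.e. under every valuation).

This is the axiom for a generalized confluence (Geach) condition; its first-order frame correspondent is ∀x ∀y ∀z ((xRy ∧ xRz) → ∃w (yRw ∧ z = w)).
F1: fails — 0R4, 0R4 but no w with 4Rw and 4=w.
F2: fails — 0R5, 0R5 but no w with 5Rw and 5=w.
F3: ✓.
F4: fails — 0R3, 0R0 but no w with 3Rw and 0=w.
F5: fails — sRt, sRt but no w* with tRw* and t=w*.
Valid on: F3.

F3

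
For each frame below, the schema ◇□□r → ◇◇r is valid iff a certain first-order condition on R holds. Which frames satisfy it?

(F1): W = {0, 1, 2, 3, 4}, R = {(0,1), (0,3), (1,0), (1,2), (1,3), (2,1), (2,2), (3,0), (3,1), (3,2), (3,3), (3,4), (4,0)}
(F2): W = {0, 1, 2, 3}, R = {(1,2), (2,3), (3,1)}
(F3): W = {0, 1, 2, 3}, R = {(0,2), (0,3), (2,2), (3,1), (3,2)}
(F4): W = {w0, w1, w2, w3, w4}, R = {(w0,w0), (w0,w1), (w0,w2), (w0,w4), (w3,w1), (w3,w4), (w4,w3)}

(F1)

This is the axiom for a generalized confluence (Geach) condition; its first-order frame correspondent is ∀x ∀y (xRy → ∃w (yR²w ∧ xR²w)).
(F1): ✓.
(F2): fails — 1R2 but no w with 2R²w and 1R²w.
(F3): fails — 3R1 but no w with 1R²w and 3R²w.
(F4): fails — w0Rw1 but no w with w1R²w and w0R²w.
Valid on: (F1).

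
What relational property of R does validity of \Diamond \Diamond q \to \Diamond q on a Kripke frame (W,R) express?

Transitivity

This schema is equivalent to the 4 axiom □q → □□q.
Its frame correspondent is transitivity — \forall x \forall y \forall z (Rxy \wedge Ryz \to Rxz).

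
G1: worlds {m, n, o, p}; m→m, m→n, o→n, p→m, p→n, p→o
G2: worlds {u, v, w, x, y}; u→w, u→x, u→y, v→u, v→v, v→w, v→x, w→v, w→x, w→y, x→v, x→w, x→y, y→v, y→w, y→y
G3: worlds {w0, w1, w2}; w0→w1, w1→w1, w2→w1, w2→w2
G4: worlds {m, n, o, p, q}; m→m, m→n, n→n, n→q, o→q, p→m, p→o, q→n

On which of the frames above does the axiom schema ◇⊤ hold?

G2, G3, G4

This is the axiom for seriality; its first-order frame correspondent is ∀x ∃y Rxy.
G1: fails — world n has no successor.
G2: ✓.
G3: ✓.
G4: ✓.
Valid on: G2, G3, G4.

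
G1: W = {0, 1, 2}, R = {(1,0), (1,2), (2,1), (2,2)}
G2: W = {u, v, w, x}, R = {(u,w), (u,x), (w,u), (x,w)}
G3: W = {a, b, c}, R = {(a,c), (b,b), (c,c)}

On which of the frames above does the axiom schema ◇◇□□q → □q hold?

G3

Frame correspondent (Sahlqvist): ∀x ∀y ∀z ((xR²y ∧ xRz) → ∃w (yR²w ∧ z = w)) — i.e. a generalized confluence (Geach) condition.
G1: fails — 1R²1, 1R0 but no w with 1R²w and 0=w.
G2: fails — uR²u, uRx but no t with uR²t and x=t.
G3: holds.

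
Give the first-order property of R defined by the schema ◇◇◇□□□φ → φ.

This is a Sahlqvist (Geach-type) schema ◇^3□^3φ → □^0◇^0φ.
Minimal-valuation argument: fix x; take any y with xR^3y and any z with xR^0z. Set V(φ) to the set of worlds R-reachable from y in exactly 3 steps. Then □^3φ holds at y, so the antecedent holds at x; validity forces ◇^0φ at z, giving a w with zR^0w and yR^3w.
First-order correspondent: ∀x ∀y (xR³y → ∃w (yR³w ∧ x = w)).

∀x ∀y (xR³y → ∃w (yR³w ∧ x = w))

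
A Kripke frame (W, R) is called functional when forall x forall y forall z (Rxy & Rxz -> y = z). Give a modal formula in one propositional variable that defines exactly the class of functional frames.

◇s → □s

The condition is partial functionality. The CD schema ◇s → □s defines it.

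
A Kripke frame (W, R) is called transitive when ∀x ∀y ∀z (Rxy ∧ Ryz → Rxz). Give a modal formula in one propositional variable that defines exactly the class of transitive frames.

This is transitivity; the standard corresponding axiom is 4: □ψ → □□ψ.
Suppose □ψ→□□ψ is valid. Take Rxy, Ryz and set V(ψ)={w : Rxw}. Then □ψ at x, so □□ψ at x, so □ψ at y, so ψ at z, i.e. Rxz.

□ψ → □□ψ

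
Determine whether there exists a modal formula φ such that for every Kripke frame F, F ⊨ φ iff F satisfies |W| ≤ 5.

If a class were modally definable it would be closed under disjoint unions (Goldblatt–Thomason).
Any modal formula valid on each of 6 disjoint one-world frames is valid on their disjoint union (validity is preserved under disjoint unions). Each one-world frame has |W|=1≤5, but the union has |W|=6.
So the class is not modally definable.

No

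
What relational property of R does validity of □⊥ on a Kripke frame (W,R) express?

□⊥ is valid iff no world has any successor (otherwise □⊥ fails at any world with one).

Emptiness of R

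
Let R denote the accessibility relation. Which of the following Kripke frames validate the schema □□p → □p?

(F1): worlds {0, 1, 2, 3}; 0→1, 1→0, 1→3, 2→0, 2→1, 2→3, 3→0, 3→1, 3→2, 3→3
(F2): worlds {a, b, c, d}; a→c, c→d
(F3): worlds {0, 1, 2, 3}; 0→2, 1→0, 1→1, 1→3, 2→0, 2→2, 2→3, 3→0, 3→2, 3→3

(F3)

This is the axiom for density; its first-order frame correspondent is ∀x ∀y (Rxy → ∃z (Rxz ∧ Rzy)).
(F1): fails — R01 but no z with R0z and Rz1.
(F2): fails — Rac but no z with Raz and Rzc.
(F3): condition met.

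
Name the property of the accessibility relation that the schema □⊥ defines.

□⊥ is valid iff no world has any successor (otherwise □⊥ fails at any world with one).

emptiness of R: ∀x ∀y ¬Rxy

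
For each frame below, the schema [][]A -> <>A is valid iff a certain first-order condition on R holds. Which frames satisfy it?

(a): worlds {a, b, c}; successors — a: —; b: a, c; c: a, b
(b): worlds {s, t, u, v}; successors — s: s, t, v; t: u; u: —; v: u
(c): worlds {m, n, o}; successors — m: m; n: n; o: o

Frame correspondent (Sahlqvist): forall x exists w (x R^2 w & xRw) — i.e. a generalized confluence (Geach) condition.
(a): fails — at a but no w with aR²w and aRw.
(b): fails — at t but no w with tR²w and tRw.
(c): ✓.

(c)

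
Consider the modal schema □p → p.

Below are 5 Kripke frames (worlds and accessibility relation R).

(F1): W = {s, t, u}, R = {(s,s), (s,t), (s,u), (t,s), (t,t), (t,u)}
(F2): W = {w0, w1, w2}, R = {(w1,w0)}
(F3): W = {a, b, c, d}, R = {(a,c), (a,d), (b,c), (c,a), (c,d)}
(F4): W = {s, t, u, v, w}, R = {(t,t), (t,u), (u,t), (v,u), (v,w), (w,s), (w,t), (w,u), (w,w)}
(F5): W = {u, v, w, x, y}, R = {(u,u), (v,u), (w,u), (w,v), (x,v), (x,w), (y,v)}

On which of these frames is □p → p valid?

The schema corresponds to reflexivity: ∀x Rxx.
(F1): fails — world u does not see itself.
(F2): fails — world w0 does not see itself.
(F3): fails — world a does not see itself.
(F4): fails — world s does not see itself.
(F5): fails — world v does not see itself.
Valid on no frame.

none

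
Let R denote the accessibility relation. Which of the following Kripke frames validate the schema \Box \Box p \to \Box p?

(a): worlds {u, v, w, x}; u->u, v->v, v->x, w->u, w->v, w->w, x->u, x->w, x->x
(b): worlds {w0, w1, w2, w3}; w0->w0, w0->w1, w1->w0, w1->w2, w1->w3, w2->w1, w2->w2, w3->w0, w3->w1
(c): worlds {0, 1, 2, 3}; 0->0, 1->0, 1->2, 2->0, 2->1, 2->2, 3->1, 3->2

(a), (c)

Frame correspondent (Sahlqvist): \forall x \forall y (Rxy \to \exists z (Rxz \wedge Rzy)) — i.e. density.
(a): holds.
(b): fails — Rw1w3 but no z with Rw1z and Rzw3.
(c): holds.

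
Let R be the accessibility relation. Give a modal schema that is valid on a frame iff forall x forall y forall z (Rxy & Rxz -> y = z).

◇q → □q

This is partial functionality; the standard corresponding axiom is CD: ◇q → □q.
Suppose ◇q→□q is valid. Take Rxy, Rxz and set V(q)={y}. Then ◇q at x, so □q at x, so q at z, i.e. z=y.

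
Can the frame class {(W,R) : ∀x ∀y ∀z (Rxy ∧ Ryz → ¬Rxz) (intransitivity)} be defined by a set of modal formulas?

Not definable by any modal formula

Modal frame validity is preserved under surjective bounded morphisms.
The 7-cycle (worlds s,t,u,v,w,x,y with s→t→u→v→w→x→y→s) is intransitive. Mapping every world to a single reflexive point • is a surjective bounded morphism; the reflexive point is not intransitive (R••∧R•• but R••).
So no modal formula (or set of formulas) defines exactly the intransitive frames.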